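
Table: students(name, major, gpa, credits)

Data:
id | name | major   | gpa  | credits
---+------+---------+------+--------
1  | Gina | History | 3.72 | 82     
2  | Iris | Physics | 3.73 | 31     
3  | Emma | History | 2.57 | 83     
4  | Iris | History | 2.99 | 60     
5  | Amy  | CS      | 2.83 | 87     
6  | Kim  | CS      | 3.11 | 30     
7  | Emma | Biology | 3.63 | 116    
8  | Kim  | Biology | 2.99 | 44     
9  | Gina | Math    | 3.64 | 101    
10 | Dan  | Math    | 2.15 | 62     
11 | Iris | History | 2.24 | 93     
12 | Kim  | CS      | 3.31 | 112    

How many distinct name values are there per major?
SELECT major, COUNT(DISTINCT name)
FROM students
GROUP BY major

Result:
  Biology: 2 distinct
  CS: 2 distinct
  History: 3 distinct
  Math: 2 distinct
  Physics: 1 distinct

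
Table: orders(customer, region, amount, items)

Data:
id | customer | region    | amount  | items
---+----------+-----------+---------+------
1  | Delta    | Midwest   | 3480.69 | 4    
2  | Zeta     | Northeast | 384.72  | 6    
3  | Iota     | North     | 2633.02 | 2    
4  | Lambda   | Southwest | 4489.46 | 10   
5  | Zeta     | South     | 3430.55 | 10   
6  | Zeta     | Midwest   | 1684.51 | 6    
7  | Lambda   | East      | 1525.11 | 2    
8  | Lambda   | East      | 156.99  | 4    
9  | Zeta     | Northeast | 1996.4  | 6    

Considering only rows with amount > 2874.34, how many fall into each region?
SELECT region, COUNT(*)
FROM orders
WHERE amount > 2874.34
GROUP BY region

Note: WHERE filters rows before grouping.

Result:
  Midwest: 1
  South: 1
  Southwest: 1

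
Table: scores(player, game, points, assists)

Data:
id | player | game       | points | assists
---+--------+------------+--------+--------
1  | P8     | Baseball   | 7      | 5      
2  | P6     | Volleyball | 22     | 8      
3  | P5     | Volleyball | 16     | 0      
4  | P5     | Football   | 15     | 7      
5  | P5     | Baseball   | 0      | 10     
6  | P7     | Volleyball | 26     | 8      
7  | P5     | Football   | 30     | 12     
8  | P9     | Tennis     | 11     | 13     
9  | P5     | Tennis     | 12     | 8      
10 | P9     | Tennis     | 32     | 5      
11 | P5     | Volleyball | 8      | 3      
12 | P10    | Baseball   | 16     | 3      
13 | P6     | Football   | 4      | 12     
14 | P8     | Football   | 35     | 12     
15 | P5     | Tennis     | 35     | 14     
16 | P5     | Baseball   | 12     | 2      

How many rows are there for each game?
SELECT game, COUNT(*) as count
FROM scores
GROUP BY game

Result:
  Baseball: 4
  Football: 4
  Tennis: 4
  Volleyball: 4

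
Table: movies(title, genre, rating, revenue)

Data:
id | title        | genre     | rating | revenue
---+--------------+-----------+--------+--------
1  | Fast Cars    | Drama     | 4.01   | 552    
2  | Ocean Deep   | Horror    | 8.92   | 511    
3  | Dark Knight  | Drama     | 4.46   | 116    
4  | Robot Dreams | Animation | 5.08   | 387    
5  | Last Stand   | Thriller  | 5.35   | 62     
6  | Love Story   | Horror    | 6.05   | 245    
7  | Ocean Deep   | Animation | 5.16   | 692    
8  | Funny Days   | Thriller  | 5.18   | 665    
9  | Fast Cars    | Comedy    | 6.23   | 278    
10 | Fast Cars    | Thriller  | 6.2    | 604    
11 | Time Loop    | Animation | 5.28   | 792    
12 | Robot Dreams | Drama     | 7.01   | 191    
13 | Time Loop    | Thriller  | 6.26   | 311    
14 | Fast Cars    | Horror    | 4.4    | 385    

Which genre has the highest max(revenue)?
SELECT genre, MAX(revenue) as val
FROM movies
GROUP BY genre
ORDER BY val DESC
LIMIT 1

Result: Animation with max(revenue) = 792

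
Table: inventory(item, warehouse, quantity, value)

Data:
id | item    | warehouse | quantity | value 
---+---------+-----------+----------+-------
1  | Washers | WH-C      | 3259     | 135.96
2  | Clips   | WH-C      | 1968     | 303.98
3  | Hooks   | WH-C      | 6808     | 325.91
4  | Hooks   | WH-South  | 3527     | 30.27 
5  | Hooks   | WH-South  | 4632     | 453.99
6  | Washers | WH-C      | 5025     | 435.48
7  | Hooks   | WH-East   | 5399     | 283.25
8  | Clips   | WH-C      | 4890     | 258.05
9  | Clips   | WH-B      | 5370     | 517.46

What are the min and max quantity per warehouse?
SELECT warehouse, MIN(quantity), MAX(quantity)
FROM inventory
GROUP BY warehouse

Result:
  WH-B: min=5370, max=5370
  WH-C: min=1968, max=6808
  WH-East: min=5399, max=5399
  WH-South: min=3527, max=4632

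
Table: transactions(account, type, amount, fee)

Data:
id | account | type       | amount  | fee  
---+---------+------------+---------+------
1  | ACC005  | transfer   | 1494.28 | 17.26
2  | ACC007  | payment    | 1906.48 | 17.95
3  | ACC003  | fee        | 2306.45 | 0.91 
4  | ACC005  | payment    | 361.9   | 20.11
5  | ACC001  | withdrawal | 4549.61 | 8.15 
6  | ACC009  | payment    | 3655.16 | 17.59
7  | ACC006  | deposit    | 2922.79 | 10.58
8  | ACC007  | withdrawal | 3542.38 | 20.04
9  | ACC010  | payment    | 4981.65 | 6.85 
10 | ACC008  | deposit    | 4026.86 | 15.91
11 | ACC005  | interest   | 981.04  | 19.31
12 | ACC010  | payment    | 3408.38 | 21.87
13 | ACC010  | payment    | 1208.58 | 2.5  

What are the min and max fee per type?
SELECT type, MIN(fee), MAX(fee)
FROM transactions
GROUP BY type

Result:
  deposit: min=10.58, max=15.91
  fee: min=0.91, max=0.91
  interest: min=19.31, max=19.31
  payment: min=2.50, max=21.87
  transfer: min=17.26, max=17.26
  withdrawal: min=8.15, max=20.04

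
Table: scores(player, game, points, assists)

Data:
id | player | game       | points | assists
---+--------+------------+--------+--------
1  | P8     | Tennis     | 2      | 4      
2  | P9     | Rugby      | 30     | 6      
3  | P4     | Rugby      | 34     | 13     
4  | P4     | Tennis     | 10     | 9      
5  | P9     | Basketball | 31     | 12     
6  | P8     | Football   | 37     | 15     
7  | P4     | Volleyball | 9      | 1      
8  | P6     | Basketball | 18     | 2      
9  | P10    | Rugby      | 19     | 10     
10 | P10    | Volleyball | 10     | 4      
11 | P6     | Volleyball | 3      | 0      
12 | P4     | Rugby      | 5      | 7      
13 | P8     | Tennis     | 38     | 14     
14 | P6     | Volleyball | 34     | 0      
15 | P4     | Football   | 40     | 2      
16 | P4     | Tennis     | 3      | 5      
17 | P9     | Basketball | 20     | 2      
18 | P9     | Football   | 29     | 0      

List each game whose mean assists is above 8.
SELECT game, AVG(assists)
FROM scores
GROUP BY game
HAVING AVG(assists) > 8

Result:
  Rugby: avg=9.00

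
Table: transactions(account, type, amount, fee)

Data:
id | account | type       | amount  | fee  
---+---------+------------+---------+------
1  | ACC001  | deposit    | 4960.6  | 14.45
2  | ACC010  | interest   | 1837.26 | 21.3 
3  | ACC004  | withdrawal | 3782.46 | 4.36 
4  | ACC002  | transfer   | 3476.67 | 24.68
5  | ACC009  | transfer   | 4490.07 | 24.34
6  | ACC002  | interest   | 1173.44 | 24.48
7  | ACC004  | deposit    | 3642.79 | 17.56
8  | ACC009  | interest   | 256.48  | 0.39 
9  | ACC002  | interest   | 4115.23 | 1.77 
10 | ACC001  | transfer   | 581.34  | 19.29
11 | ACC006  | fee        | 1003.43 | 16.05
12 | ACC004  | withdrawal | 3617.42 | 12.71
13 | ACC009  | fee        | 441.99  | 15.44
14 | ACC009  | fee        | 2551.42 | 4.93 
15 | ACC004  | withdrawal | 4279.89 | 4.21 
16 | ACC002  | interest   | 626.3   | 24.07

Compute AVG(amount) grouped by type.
SELECT type, AVG(amount) as result
FROM transactions
GROUP BY type

Result:
  deposit: 4301.70
  fee: 1332.28
  interest: 1601.74
  transfer: 2849.36
  withdrawal: 3893.26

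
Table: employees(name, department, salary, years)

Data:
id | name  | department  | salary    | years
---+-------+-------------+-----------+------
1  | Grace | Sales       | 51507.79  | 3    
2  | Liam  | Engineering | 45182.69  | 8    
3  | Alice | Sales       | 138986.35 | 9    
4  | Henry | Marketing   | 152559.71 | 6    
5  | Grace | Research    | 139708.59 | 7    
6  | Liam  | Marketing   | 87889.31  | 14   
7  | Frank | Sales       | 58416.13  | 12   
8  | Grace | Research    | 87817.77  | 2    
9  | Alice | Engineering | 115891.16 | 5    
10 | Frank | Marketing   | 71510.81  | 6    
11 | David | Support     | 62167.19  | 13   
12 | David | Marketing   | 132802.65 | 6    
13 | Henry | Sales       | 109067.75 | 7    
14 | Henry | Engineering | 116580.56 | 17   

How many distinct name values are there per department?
SELECT department, COUNT(DISTINCT name)
FROM employees
GROUP BY department

Result:
  Engineering: 3 distinct
  Marketing: 4 distinct
  Research: 1 distinct
  Sales: 4 distinct
  Support: 1 distinct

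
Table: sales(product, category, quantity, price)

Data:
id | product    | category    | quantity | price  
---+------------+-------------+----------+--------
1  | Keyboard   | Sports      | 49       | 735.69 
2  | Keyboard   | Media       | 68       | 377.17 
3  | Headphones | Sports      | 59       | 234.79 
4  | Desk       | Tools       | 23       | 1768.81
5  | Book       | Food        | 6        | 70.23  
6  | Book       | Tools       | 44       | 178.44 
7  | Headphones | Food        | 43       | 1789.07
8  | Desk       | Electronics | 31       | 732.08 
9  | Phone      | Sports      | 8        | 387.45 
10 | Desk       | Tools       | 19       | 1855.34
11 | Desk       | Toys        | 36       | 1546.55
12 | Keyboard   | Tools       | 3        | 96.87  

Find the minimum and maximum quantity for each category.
SELECT category, MIN(quantity), MAX(quantity)
FROM sales
GROUP BY category

Result:
  Electronics: min=31, max=31
  Food: min=6, max=43
  Media: min=68, max=68
  Sports: min=8, max=59
  Tools: min=3, max=44
  Toys: min=36, max=36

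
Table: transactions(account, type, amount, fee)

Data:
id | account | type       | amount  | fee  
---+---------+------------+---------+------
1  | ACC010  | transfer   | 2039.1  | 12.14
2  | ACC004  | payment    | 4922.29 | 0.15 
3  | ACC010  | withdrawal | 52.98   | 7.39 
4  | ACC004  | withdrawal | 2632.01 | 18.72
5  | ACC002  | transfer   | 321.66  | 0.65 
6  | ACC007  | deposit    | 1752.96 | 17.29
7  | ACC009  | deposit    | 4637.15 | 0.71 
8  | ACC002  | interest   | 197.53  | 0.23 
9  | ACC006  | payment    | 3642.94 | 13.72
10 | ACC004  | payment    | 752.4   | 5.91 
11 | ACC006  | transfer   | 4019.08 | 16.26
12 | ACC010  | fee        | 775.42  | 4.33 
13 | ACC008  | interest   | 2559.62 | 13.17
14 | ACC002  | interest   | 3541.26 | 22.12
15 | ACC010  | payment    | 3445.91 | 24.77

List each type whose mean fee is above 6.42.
SELECT type, AVG(fee)
FROM transactions
GROUP BY type
HAVING AVG(fee) > 6.42

Result:
  deposit: avg=9.00
  interest: avg=11.84
  payment: avg=11.14
  transfer: avg=9.68
  withdrawal: avg=13.06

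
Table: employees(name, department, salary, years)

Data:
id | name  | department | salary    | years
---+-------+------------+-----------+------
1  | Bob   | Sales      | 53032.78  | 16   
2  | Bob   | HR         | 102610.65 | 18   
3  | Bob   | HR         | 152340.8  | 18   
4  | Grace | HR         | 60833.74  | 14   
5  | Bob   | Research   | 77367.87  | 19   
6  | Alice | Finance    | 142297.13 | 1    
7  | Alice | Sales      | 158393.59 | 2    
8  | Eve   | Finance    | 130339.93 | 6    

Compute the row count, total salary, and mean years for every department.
SELECT department,
       COUNT(*) as cnt,
       SUM(salary) as total_salary,
       AVG(years) as avg_years
FROM employees
GROUP BY department

Result:
  Finance: 2 records, 272637.06 total salary, 3.50 avg years
  HR: 3 records, 315785.19 total salary, 16.67 avg years
  Research: 1 records, 77367.87 total salary, 19.00 avg years
  Sales: 2 records, 211426.37 total salary, 9.00 avg years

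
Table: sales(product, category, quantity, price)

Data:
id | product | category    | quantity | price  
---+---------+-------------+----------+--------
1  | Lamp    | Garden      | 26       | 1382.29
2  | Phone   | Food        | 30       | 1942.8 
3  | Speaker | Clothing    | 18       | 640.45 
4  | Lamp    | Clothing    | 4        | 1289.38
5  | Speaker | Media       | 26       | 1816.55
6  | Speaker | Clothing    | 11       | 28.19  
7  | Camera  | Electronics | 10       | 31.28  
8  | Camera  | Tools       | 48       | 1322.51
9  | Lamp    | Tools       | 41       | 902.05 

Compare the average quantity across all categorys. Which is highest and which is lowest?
SELECT category, AVG(quantity)
FROM sales
GROUP BY category
ORDER BY AVG(quantity)

All groups:
  Electronics: 10.00
  Clothing: 11.00
  Garden: 26.00
  Media: 26.00
  Food: 30.00
  Tools: 44.50

Highest: Tools (44.50)
Lowest: Electronics (10.00)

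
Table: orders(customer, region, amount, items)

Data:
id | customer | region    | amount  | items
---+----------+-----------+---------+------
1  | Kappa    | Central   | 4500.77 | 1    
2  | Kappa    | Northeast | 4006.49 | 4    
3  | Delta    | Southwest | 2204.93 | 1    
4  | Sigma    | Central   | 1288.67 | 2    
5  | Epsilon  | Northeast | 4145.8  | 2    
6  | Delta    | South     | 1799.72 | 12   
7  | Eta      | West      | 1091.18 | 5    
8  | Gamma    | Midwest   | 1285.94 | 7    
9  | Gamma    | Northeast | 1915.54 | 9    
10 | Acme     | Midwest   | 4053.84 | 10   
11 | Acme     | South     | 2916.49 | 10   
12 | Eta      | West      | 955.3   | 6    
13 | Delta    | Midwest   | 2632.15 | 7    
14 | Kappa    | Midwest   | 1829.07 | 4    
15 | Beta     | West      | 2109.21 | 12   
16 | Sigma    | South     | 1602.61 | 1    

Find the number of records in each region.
SELECT region, COUNT(*) as count
FROM orders
GROUP BY region

Result:
  Central: 2
  Midwest: 4
  Northeast: 3
  South: 3
  Southwest: 1
  West: 3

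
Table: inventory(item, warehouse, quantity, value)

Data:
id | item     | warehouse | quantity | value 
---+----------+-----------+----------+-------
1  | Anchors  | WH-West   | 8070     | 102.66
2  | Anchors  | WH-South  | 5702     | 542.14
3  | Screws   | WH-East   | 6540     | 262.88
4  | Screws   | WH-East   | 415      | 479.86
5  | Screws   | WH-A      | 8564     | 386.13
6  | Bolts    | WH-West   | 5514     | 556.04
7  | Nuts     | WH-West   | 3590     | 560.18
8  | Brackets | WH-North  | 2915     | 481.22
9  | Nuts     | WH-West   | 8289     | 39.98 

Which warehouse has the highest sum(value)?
SELECT warehouse, SUM(value) as val
FROM inventory
GROUP BY warehouse
ORDER BY val DESC
LIMIT 1

Result: WH-West with sum(value) = 1258.86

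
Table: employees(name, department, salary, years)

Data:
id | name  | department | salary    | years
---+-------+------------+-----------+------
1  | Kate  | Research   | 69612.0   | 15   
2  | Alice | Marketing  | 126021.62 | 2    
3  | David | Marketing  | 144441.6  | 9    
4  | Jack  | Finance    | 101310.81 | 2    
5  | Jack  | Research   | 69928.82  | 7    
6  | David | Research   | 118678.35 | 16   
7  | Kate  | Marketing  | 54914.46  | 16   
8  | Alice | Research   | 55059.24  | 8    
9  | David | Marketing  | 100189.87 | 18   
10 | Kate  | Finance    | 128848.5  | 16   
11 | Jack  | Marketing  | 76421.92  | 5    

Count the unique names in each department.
SELECT department, COUNT(DISTINCT name)
FROM employees
GROUP BY department

Result:
  Finance: 2 distinct
  Marketing: 4 distinct
  Research: 4 distinct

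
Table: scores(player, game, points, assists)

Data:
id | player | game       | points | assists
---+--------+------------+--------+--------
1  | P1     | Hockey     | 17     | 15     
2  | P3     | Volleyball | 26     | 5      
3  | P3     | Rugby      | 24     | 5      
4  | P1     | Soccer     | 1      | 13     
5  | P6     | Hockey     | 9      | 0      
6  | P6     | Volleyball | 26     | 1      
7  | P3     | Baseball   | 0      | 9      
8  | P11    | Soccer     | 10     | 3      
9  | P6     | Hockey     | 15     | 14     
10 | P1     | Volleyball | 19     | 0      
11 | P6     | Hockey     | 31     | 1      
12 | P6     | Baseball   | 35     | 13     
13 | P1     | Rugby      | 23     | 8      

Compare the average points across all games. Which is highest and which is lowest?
SELECT game, AVG(points)
FROM scores
GROUP BY game
ORDER BY AVG(points)

All groups:
  Soccer: 5.50
  Baseball: 17.50
  Hockey: 18.00
  Rugby: 23.50
  Volleyball: 23.67

Highest: Volleyball (23.67)
Lowest: Soccer (5.50)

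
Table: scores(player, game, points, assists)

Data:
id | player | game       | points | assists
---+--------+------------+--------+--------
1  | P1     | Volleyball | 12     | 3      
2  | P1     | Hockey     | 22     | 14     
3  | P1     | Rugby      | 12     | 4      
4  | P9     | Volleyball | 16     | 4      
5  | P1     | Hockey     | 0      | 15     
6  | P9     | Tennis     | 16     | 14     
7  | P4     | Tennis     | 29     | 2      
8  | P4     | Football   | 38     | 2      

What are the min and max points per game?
SELECT game, MIN(points), MAX(points)
FROM scores
GROUP BY game

Result:
  Football: min=38, max=38
  Hockey: min=0, max=22
  Rugby: min=12, max=12
  Tennis: min=16, max=29
  Volleyball: min=12, max=16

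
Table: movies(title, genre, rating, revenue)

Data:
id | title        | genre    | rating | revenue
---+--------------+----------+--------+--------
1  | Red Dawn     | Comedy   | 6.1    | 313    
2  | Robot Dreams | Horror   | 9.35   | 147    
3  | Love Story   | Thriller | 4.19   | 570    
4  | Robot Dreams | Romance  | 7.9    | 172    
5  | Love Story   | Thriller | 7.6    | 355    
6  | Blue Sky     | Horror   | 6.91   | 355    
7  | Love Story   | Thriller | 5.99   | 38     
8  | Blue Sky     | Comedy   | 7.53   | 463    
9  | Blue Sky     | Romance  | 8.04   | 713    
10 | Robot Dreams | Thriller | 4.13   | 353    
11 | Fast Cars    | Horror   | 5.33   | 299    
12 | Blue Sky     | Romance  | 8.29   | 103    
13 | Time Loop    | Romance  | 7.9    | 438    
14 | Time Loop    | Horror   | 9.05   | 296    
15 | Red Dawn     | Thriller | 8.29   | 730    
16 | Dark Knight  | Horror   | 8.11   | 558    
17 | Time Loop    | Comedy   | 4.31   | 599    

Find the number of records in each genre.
SELECT genre, COUNT(*) as count
FROM movies
GROUP BY genre

Result:
  Comedy: 3
  Horror: 5
  Romance: 4
  Thriller: 5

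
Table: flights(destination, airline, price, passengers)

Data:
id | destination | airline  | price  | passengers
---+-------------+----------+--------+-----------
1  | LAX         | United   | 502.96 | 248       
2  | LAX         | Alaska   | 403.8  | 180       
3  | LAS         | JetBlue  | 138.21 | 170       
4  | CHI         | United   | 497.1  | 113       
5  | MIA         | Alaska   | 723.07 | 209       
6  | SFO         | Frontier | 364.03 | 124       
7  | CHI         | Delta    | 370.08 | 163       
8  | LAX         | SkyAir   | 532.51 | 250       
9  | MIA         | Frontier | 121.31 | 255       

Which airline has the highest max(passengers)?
SELECT airline, MAX(passengers) as val
FROM flights
GROUP BY airline
ORDER BY val DESC
LIMIT 1

Result: Frontier with max(passengers) = 255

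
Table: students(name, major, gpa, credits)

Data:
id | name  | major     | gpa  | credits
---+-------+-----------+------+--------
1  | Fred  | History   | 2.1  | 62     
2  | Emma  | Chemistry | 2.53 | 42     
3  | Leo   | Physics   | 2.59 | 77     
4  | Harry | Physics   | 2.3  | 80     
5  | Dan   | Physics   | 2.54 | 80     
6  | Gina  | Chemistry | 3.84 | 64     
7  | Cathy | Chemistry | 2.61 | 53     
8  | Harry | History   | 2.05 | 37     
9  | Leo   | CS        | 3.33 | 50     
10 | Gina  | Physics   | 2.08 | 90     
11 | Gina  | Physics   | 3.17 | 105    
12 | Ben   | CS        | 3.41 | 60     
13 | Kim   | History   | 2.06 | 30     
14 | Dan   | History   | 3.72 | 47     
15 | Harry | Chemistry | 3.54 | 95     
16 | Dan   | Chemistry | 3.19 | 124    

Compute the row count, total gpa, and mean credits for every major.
SELECT major,
       COUNT(*) as cnt,
       SUM(gpa) as total_gpa,
       AVG(credits) as avg_credits
FROM students
GROUP BY major

Result:
  CS: 2 records, 6.74 total gpa, 55.00 avg credits
  Chemistry: 5 records, 15.71 total gpa, 75.60 avg credits
  History: 4 records, 9.93 total gpa, 44.00 avg credits
  Physics: 5 records, 12.68 total gpa, 86.40 avg credits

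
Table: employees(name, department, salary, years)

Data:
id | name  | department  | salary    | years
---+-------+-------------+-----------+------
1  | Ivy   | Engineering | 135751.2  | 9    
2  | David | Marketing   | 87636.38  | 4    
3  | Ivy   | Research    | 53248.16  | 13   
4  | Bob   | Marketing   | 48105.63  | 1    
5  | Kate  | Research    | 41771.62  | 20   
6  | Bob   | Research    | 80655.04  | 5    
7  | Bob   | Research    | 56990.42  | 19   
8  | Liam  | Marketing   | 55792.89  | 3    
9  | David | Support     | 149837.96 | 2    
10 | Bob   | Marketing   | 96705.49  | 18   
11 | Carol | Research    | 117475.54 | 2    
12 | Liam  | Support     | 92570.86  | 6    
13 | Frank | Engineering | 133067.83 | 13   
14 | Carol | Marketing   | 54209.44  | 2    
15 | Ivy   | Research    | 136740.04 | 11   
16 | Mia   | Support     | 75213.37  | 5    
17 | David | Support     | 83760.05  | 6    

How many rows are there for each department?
SELECT department, COUNT(*) as count
FROM employees
GROUP BY department

Result:
  Engineering: 2
  Marketing: 5
  Research: 6
  Support: 4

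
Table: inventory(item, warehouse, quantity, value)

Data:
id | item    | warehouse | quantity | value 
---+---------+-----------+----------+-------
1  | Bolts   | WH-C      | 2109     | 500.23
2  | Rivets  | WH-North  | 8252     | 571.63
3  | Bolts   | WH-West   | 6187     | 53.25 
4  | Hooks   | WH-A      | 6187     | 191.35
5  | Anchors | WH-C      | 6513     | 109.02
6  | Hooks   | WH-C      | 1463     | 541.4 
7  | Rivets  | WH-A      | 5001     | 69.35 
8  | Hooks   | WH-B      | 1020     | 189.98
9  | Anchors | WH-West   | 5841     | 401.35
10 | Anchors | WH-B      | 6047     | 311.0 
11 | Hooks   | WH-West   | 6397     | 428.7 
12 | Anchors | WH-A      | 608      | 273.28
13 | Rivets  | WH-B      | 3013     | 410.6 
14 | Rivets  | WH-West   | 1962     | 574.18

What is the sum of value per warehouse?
SELECT warehouse, SUM(value) as result
FROM inventory
GROUP BY warehouse

Result:
  WH-A: 533.98
  WH-B: 911.58
  WH-C: 1150.65
  WH-North: 571.63
  WH-West: 1457.48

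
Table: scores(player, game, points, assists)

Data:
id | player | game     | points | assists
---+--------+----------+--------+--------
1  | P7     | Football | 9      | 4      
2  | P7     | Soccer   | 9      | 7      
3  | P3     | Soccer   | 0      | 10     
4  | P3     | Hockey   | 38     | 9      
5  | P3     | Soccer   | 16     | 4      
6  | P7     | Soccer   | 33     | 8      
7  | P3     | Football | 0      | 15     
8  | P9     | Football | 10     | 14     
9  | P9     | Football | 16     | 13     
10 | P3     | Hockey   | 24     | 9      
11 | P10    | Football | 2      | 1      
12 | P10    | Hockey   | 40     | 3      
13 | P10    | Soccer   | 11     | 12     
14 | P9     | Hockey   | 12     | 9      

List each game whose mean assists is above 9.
SELECT game, AVG(assists)
FROM scores
GROUP BY game
HAVING AVG(assists) > 9

Result:
  Football: avg=9.40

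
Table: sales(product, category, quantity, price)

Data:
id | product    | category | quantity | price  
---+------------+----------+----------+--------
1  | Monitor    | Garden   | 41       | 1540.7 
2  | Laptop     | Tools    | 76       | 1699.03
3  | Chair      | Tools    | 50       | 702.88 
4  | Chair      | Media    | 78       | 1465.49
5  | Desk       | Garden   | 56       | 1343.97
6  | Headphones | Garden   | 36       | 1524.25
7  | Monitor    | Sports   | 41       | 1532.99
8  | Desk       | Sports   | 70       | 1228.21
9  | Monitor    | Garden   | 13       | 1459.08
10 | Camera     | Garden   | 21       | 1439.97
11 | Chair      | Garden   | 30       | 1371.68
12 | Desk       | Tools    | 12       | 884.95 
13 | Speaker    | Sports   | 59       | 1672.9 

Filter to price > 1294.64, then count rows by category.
SELECT category, COUNT(*)
FROM sales
WHERE price > 1294.64
GROUP BY category

Note: WHERE filters rows before grouping.

Result:
  Garden: 6
  Media: 1
  Sports: 2
  Tools: 1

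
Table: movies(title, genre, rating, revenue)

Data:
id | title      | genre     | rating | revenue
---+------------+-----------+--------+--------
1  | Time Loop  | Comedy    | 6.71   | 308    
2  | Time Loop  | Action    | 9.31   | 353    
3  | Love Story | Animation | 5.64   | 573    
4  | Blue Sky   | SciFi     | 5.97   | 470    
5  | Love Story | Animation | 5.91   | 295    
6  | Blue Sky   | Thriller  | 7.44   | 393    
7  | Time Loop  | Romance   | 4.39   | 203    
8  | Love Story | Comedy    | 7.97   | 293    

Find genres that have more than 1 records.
SELECT genre, COUNT(*) as cnt
FROM movies
GROUP BY genre
HAVING COUNT(*) > 1

Result:
  Animation: 2
  Comedy: 2

Note: HAVING filters groups after aggregation, WHERE filters rows before.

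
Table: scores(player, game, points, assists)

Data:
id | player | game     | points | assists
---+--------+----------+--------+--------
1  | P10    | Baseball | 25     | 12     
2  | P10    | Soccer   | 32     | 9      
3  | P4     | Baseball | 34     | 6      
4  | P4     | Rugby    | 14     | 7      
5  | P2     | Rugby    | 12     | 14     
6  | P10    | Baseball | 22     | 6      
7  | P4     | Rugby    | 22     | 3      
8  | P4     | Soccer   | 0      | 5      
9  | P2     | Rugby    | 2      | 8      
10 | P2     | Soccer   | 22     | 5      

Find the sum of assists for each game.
SELECT game, SUM(assists) as result
FROM scores
GROUP BY game

Result:
  Baseball: 24
  Rugby: 32
  Soccer: 19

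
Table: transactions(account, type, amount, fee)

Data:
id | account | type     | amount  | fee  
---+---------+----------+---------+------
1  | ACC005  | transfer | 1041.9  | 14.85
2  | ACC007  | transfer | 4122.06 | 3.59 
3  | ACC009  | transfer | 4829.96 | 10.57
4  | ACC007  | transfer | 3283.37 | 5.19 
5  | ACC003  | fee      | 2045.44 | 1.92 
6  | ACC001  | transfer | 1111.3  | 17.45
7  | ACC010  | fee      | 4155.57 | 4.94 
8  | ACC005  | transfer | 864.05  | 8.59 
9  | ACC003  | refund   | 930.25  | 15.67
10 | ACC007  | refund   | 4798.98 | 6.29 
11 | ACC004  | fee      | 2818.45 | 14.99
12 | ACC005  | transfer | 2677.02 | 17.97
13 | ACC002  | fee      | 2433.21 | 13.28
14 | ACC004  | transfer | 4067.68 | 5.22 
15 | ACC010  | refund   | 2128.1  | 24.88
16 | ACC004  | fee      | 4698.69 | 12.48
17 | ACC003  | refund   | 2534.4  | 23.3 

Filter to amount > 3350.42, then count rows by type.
SELECT type, COUNT(*)
FROM transactions
WHERE amount > 3350.42
GROUP BY type

Note: WHERE filters rows before grouping.

Result:
  fee: 2
  refund: 1
  transfer: 3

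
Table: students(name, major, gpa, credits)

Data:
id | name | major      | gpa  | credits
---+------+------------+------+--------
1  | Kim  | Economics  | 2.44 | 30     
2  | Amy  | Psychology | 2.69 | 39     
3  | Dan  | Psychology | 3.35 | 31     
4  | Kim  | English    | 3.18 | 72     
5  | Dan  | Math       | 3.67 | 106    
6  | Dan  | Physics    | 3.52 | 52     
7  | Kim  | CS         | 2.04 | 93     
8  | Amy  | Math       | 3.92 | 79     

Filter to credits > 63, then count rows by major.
SELECT major, COUNT(*)
FROM students
WHERE credits > 63
GROUP BY major

Note: WHERE filters rows before grouping.

Result:
  CS: 1
  English: 1
  Math: 2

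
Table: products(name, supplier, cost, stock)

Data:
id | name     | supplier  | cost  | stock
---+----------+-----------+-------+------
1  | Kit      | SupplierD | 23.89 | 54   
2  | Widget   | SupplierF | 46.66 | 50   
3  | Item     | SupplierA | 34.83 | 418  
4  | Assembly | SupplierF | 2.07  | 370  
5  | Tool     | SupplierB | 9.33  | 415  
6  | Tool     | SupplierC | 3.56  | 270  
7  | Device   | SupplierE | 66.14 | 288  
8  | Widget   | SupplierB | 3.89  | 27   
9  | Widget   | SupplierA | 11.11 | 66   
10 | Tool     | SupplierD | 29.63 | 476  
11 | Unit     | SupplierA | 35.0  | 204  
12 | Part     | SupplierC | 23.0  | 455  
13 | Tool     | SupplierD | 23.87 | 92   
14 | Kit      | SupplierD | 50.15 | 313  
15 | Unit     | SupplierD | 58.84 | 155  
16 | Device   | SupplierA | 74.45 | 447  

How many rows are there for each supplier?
SELECT supplier, COUNT(*) as count
FROM products
GROUP BY supplier

Result:
  SupplierA: 4
  SupplierB: 2
  SupplierC: 2
  SupplierD: 5
  SupplierE: 1
  SupplierF: 2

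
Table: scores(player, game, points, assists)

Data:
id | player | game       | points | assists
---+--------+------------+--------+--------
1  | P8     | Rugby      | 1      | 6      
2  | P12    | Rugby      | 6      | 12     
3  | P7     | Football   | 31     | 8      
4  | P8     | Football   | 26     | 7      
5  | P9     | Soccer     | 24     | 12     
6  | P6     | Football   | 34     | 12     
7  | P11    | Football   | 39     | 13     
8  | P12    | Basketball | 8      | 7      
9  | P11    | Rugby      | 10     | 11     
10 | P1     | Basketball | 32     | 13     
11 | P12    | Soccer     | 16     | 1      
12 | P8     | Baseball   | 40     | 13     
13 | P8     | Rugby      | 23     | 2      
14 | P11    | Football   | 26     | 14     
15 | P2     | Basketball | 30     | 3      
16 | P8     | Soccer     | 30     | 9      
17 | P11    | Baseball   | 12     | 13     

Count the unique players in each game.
SELECT game, COUNT(DISTINCT player)
FROM scores
GROUP BY game

Result:
  Baseball: 2 distinct
  Basketball: 3 distinct
  Football: 4 distinct
  Rugby: 3 distinct
  Soccer: 3 distinct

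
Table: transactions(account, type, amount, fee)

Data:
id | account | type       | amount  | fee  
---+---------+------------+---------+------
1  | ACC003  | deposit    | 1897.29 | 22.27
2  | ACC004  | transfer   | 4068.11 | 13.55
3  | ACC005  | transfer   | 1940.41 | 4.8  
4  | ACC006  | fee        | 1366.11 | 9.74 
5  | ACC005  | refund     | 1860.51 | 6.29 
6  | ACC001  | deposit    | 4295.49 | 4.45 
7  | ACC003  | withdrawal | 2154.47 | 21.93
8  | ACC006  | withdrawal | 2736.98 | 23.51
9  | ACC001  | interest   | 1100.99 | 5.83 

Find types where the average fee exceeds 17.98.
SELECT type, AVG(fee)
FROM transactions
GROUP BY type
HAVING AVG(fee) > 17.98

Result:
  withdrawal: avg=22.72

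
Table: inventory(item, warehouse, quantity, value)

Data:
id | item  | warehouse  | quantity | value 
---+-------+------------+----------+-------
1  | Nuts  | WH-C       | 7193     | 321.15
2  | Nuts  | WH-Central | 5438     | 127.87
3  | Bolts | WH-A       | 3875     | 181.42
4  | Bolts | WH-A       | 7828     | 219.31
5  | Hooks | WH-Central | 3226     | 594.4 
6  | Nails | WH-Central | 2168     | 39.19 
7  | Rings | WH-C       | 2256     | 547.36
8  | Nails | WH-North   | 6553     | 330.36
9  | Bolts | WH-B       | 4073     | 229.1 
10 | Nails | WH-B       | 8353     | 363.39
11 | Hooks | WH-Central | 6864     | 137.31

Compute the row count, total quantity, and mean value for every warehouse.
SELECT warehouse,
       COUNT(*) as cnt,
       SUM(quantity) as total_quantity,
       AVG(value) as avg_value
FROM inventory
GROUP BY warehouse

Result:
  WH-A: 2 records, 11703 total quantity, 200.37 avg value
  WH-B: 2 records, 12426 total quantity, 296.25 avg value
  WH-C: 2 records, 9449 total quantity, 434.26 avg value
  WH-Central: 4 records, 17696 total quantity, 224.69 avg value
  WH-North: 1 records, 6553 total quantity, 330.36 avg value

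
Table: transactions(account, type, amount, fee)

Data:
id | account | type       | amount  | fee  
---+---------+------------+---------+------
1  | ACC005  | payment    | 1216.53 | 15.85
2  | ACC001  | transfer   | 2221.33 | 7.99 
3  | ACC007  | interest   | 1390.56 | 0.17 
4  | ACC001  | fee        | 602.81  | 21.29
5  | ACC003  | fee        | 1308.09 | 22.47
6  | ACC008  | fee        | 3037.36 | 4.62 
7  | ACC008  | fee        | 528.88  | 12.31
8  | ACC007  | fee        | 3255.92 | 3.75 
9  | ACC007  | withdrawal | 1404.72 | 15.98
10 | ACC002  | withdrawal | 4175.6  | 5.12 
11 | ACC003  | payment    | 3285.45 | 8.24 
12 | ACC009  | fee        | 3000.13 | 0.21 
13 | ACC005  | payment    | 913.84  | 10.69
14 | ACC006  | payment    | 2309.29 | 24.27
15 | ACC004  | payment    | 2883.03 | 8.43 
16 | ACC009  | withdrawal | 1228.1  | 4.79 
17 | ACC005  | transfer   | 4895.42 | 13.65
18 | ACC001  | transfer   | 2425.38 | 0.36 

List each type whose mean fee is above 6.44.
SELECT type, AVG(fee)
FROM transactions
GROUP BY type
HAVING AVG(fee) > 6.44

Result:
  fee: avg=10.78
  payment: avg=13.50
  transfer: avg=7.33
  withdrawal: avg=8.63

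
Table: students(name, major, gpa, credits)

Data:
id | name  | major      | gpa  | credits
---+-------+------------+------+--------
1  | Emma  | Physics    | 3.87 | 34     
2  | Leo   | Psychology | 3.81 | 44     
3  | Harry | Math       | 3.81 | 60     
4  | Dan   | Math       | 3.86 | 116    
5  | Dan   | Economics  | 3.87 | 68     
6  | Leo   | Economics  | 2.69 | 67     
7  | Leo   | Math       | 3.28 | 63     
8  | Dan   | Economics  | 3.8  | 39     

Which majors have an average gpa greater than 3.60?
SELECT major, AVG(gpa)
FROM students
GROUP BY major
HAVING AVG(gpa) > 3.60

Result:
  Math: avg=3.65
  Physics: avg=3.87
  Psychology: avg=3.81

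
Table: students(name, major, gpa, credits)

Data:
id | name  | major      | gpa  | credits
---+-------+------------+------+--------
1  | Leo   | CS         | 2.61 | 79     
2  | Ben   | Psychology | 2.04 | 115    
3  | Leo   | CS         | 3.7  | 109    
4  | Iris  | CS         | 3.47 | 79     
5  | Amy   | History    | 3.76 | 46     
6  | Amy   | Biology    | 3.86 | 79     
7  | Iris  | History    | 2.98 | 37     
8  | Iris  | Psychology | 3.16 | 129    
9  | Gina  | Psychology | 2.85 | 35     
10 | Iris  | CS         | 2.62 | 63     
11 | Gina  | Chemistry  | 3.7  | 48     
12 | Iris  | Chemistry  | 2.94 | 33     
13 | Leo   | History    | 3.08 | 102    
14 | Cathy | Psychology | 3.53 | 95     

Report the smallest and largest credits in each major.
SELECT major, MIN(credits), MAX(credits)
FROM students
GROUP BY major

Result:
  Biology: min=79, max=79
  CS: min=63, max=109
  Chemistry: min=33, max=48
  History: min=37, max=102
  Psychology: min=35, max=129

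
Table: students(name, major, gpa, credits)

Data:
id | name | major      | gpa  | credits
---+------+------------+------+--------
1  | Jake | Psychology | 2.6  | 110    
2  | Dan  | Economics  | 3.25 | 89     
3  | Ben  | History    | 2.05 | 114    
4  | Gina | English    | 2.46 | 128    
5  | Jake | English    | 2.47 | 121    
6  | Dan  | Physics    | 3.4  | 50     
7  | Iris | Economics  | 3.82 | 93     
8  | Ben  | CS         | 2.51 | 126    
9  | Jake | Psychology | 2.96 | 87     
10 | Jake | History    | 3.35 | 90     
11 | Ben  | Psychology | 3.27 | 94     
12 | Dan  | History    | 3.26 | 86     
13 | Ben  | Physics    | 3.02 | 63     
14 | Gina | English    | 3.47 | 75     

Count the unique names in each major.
SELECT major, COUNT(DISTINCT name)
FROM students
GROUP BY major

Result:
  CS: 1 distinct
  Economics: 2 distinct
  English: 2 distinct
  History: 3 distinct
  Physics: 2 distinct
  Psychology: 2 distinct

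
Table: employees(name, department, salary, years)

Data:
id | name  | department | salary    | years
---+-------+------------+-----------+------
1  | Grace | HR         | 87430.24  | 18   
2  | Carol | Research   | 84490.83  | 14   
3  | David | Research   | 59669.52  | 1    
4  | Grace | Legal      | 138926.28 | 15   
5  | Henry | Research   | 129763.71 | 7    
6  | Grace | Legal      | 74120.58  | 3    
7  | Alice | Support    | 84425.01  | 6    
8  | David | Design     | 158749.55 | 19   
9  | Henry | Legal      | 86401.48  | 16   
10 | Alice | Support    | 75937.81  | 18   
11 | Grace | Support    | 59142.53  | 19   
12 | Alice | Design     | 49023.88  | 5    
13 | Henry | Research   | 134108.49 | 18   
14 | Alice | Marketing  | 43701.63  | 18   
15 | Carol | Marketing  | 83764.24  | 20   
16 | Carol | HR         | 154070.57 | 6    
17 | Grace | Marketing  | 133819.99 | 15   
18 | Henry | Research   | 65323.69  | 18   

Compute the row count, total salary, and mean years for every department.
SELECT department,
       COUNT(*) as cnt,
       SUM(salary) as total_salary,
       AVG(years) as avg_years
FROM employees
GROUP BY department

Result:
  Design: 2 records, 207773.43 total salary, 12.00 avg years
  HR: 2 records, 241500.81 total salary, 12.00 avg years
  Legal: 3 records, 299448.34 total salary, 11.33 avg years
  Marketing: 3 records, 261285.86 total salary, 17.67 avg years
  Research: 5 records, 473356.24 total salary, 11.60 avg years
  Support: 3 records, 219505.35 total salary, 14.33 avg years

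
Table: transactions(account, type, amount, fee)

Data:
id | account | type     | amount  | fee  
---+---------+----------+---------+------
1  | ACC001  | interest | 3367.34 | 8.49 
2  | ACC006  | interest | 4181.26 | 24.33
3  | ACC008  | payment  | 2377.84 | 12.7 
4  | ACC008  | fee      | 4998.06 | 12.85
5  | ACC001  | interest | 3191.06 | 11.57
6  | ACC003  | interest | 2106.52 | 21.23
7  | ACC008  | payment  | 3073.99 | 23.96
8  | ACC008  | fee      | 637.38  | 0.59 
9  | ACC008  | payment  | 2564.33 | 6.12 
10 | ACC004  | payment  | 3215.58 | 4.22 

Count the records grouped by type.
SELECT type, COUNT(*) as count
FROM transactions
GROUP BY type

Result:
  fee: 2
  interest: 4
  payment: 4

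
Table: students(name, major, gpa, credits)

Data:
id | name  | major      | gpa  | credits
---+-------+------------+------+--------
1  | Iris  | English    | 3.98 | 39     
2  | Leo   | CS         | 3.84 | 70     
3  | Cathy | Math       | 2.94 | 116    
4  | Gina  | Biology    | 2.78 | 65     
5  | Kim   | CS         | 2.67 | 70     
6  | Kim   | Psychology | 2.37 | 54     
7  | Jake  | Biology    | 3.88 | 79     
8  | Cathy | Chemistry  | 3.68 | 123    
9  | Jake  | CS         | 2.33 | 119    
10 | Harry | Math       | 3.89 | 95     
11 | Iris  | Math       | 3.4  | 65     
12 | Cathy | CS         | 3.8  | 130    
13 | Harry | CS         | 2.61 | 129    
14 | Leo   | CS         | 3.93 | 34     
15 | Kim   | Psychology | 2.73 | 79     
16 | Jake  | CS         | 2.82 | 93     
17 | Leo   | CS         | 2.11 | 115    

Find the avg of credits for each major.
SELECT major, AVG(credits) as result
FROM students
GROUP BY major

Result:
  Biology: 72.00
  CS: 95.00
  Chemistry: 123.00
  English: 39.00
  Math: 92.00
  Psychology: 66.50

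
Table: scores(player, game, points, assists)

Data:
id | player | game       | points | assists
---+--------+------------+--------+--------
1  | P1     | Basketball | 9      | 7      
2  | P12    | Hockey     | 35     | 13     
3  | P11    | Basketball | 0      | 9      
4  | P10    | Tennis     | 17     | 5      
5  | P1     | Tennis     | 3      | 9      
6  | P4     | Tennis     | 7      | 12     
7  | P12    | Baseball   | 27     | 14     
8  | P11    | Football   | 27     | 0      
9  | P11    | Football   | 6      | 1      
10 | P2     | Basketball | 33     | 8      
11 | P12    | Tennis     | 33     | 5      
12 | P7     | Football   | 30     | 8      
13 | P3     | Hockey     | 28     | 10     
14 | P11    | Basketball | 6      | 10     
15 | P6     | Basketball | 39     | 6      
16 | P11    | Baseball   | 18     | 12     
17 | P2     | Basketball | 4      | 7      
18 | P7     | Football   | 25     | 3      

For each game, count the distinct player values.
SELECT game, COUNT(DISTINCT player)
FROM scores
GROUP BY game

Result:
  Baseball: 2 distinct
  Basketball: 4 distinct
  Football: 2 distinct
  Hockey: 2 distinct
  Tennis: 4 distinct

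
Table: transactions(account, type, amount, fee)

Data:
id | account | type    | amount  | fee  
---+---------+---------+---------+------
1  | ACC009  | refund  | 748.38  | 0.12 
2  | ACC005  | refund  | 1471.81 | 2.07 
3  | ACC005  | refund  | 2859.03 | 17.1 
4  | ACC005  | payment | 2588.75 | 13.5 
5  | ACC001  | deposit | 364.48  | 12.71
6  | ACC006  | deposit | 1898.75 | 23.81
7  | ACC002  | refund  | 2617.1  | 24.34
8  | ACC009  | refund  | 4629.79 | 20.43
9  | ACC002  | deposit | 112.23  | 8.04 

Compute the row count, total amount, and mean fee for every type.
SELECT type,
       COUNT(*) as cnt,
       SUM(amount) as total_amount,
       AVG(fee) as avg_fee
FROM transactions
GROUP BY type

Result:
  deposit: 3 records, 2375.46 total amount, 14.85 avg fee
  payment: 1 records, 2588.75 total amount, 13.50 avg fee
  refund: 5 records, 12326.11 total amount, 12.81 avg fee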